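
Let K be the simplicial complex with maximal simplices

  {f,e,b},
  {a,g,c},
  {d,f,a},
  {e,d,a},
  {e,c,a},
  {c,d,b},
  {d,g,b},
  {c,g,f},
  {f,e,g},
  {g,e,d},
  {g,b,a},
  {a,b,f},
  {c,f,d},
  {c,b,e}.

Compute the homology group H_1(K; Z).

K has 7 vertices, 21 edges, 14 triangles.
rank ∂_1 = 6, rank ∂_2 = 13 ⇒ b_1 = 21 − 6 − 13 = 2; all invariant factors of ∂_2 are 1 so no torsion. So H_1 ≅ Z^2.

H_1 = Z^2.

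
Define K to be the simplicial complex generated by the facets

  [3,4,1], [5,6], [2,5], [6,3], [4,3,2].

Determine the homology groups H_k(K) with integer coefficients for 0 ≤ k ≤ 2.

H_0 = Z,  H_1 = Z,  H_2 = 0.

Order the vertices as 1 < 2 < 3 < 4 < 5 < 6. Listing each simplex with vertices in this order, K has dimension 2 with simplices:

  0-simplices (6): [1], [2], [3], [4], [5], [6]
  1-simplices (8): [1,3], [1,4], [2,3], [2,4], [2,5], [3,4], [3,6], [5,6]
  2-simplices (2): [1,3,4], [2,3,4]

giving chain groups C_0 ≅ Z^6, C_1 ≅ Z^8, C_2 ≅ Z^2.

The boundary map ∂_1: C_1 → C_0 maps an edge to its endpoints' difference, ∂[p,q] = q − p. For instance
  ∂[5,6] = [6] − [5].
The 6×8 boundary matrix has rank 5 and Smith normal form diag(1,1,1,1,1).

Boundary ∂_2: C_2 → C_1 sends each 2-simplex [p,q,r] to [q,r] − [p,r] + [p,q]. For instance
  ∂[2,3,4] = [3,4] − [2,4] + [2,3],
  ∂[1,3,4] = [3,4] − [1,4] + [1,3].
The resulting 8×2 matrix has rank 2, and its Smith normal form has invariant factors (1,1).

Computing H_k = (kernel of ∂_k) / (image of ∂_{k+1}):

  H_0: rank C_0 − rank ∂_1 = 6 − 5 = 1, and the invariant factors of ∂_1 are all 1, so H_0 ≅ Z.
  H_1: rank ker ∂_1 − rank ∂_2 = (8 − 5) − 2 = 1, and the invariant factors of ∂_2 are all 1, so H_1 ≅ Z.
  H_2: rank ker ∂_2 − rank ∂_3 = (2 − 2) − 0 = 0, and there is no ∂_3, so H_2 ≅ 0.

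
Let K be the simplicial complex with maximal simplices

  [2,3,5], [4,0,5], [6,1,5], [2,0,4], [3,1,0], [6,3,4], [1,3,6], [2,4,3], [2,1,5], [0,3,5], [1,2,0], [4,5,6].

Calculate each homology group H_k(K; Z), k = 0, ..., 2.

Fix the vertex order 0 < 1 < 2 < 3 < 4 < 5 < 6 and write every simplex with vertices in increasing order. Then dim K = 2 and the simplices of K are:

  0-simplices (7): [0], [1], [2], [3], [4], [5], [6]
  1-simplices (18): [0,1], [0,2], [0,3], [0,4], [0,5], [1,2], [1,3], [1,5], [1,6], [2,3], [2,4], [2,5], [3,4], [3,5], [3,6], [4,5], [4,6], [5,6]
  2-simplices (12): [0,1,2], [0,1,3], [0,2,4], [0,3,5], [0,4,5], [1,2,5], [1,3,6], [1,5,6], [2,3,4], [2,3,5], [3,4,6], [4,5,6]

Hence C_0 ≅ Z^7, C_1 ≅ Z^18, C_2 ≅ Z^12.

∂_1: C_1 → C_0 maps an edge to its endpoints' difference, ∂[p,q] = q − p. For instance
  ∂[0,4] = [4] − [0].
As a 7×18 matrix over Z this has rank 6, with invariant factors (1,1,1,1,1,1).

The boundary map ∂_2: C_2 → C_1 acts by ∂[p,q,r] = [q,r] − [p,r] + [p,q]. For instance
  ∂[4,5,6] = [5,6] − [4,6] + [4,5],
  ∂[0,1,2] = [1,2] − [0,2] + [0,1].
As a 18×12 matrix over Z this has rank 12, with invariant factors (1,1,1,1,1,1,1,1,1,1,1,2).

Computing H_k = (kernel of ∂_k) / (image of ∂_{k+1}):

  H_0: rank C_0 − rank ∂_1 = 7 − 6 = 1, and the invariant factors of ∂_1 are all 1, so H_0 ≅ Z.
  H_1: rank ker ∂_1 − rank ∂_2 = (18 − 6) − 12 = 0, and ∂_2 has invariant factor 2 > 1, so H_1 ≅ Z/2.
  H_2: rank ker ∂_2 − rank ∂_3 = (12 − 12) − 0 = 0, and there is no ∂_3, so H_2 ≅ 0.

(K is a triangulation of the real projective plane RP^2.)

H_0 = Z,  H_1 = Z/2,  H_2 = 0.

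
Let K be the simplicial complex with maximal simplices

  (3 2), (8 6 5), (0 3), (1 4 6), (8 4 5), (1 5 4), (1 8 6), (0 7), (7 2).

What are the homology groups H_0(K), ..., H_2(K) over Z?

H_0 ≅ Z^2,  H_1 ≅ Z^2,  H_2 = 0.

K has 9 vertices, 14 edges, 5 triangles.
rank ∂_0 = 0, rank ∂_1 = 7 ⇒ b_0 = 9 − 0 − 7 = 2; all invariant factors of ∂_1 are 1 so no torsion. So H_0 = Z^2.
rank ∂_1 = 7, rank ∂_2 = 5 ⇒ b_1 = 14 − 7 − 5 = 2; all invariant factors of ∂_2 are 1 so no torsion. So H_1 = Z^2.
rank ∂_2 = 5, rank ∂_3 = 0 ⇒ b_2 = 5 − 5 − 0 = 0. So H_2 = 0.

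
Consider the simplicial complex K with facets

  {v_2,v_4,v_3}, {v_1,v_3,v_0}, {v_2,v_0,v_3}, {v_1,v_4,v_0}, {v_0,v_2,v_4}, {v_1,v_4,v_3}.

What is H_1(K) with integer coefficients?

Order the vertices as v_0 < v_1 < v_2 < v_3 < v_4. Listing each simplex with vertices in this order, K has dimension 2 with simplices:

  0-simplices (5): [v_0], [v_1], [v_2], [v_3], [v_4]
  1-simplices (9): [v_0,v_1], [v_0,v_2], [v_0,v_3], [v_0,v_4], [v_1,v_3], [v_1,v_4], [v_2,v_3], [v_2,v_4], [v_3,v_4]
  2-simplices (6): [v_0,v_1,v_3], [v_0,v_1,v_4], [v_0,v_2,v_3], [v_0,v_2,v_4], [v_1,v_3,v_4], [v_2,v_3,v_4]

giving chain groups C_0 ≅ Z^5, C_1 ≅ Z^9, C_2 ≅ Z^6.

Boundary ∂_1: C_1 → C_0 maps an edge to its endpoints' difference, ∂[p,q] = q − p. For instance
  ∂[v_0,v_3] = [v_3] − [v_0].
As a 5×9 matrix over Z this has rank 4, with invariant factors (1,1,1,1).

Boundary ∂_2: C_2 → C_1 acts by ∂[p,q,r] = [q,r] − [p,r] + [p,q]. For instance
  ∂[v_1,v_3,v_4] = [v_3,v_4] − [v_1,v_4] + [v_1,v_3],
  ∂[v_0,v_1,v_3] = [v_1,v_3] − [v_0,v_3] + [v_0,v_1].
As a 9×6 matrix over Z this has rank 5, with invariant factors (1,1,1,1,1).

Reading off H_k = ker ∂_k / im ∂_{k+1}:

  H_1: rank ker ∂_1 − rank ∂_2 = (9 − 4) − 5 = 0, and the invariant factors of ∂_2 are all 1, so H_1 ≅ 0.

(K is a triangulation of the 2-sphere S^2.)

H_1 = 0.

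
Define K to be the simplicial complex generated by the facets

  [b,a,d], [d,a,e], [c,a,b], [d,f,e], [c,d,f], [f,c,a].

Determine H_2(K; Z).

Take the total order a < b < c < d < e < f on the vertex set. Then K (dimension 2) consists of the simplices:

  0-simplices (6): a, b, c, d, e, f
  1-simplices (12): ab, ac, ad, ae, af, bc, bd, cd, cf, de, df, ef
  2-simplices (6): abc, abd, acf, ade, cdf, def

Hence C_0 ≅ Z^6, C_1 ≅ Z^12, C_2 ≅ Z^6.

∂_1: C_1 → C_0 sends each edge [p,q] (with p < q) to q − p.
The resulting 6×12 matrix has rank 5, and its Smith normal form has invariant factors (1,1,1,1,1).

∂_2: C_2 → C_1 maps a triangle to the signed sum of its edges. For instance
  ∂ade = de − ae + ad,
  ∂cdf = df − cf + cd.
The 12×6 boundary matrix has rank 6 and Smith normal form diag(1,1,1,1,1,1).

From H_k ≅ ker(∂_k) / im(∂_{k+1}) we obtain:

  H_2: rank ker ∂_2 − rank ∂_3 = (6 − 6) − 0 = 0, and there is no ∂_3, so H_2 = 0.

(K is a triangulation of the cylinder S^1 x I.)

H_2 ≅ 0.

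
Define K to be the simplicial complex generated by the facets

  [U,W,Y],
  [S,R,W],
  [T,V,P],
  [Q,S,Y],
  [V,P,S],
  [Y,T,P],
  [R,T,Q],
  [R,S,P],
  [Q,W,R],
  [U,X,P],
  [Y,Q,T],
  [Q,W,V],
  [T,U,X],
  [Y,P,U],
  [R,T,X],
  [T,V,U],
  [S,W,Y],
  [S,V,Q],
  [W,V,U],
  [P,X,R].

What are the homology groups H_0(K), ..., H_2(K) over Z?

H_0 = Z,  H_1 = Z ⊕ Z/2,  H_2 = 0.

We work with the vertex ordering P < Q < R < S < T < U < V < W < X < Y. The simplices of K, each written with vertices in increasing order, are:

  0-simplices (10): P, Q, R, S, T, U, V, W, X, Y
  1-simplices (30): PR, PS, PT, PU, PV, PX, PY, QR, QS, QT, QV, QW, QY, RS, RT, RW, RX, SV, SW, SY, TU, TV, TX, TY, UV, UW, UX, UY, VW, WY
  2-simplices (20): PRS, PRX, PSV, PTV, PTY, PUX, PUY, QRT, QRW, QSV, QSY, QTY, QVW, RSW, RTX, SWY, TUV, TUX, UVW, UWY

giving chain groups C_0 ≅ Z^10, C_1 ≅ Z^30, C_2 ≅ Z^20.

∂_1: C_1 → C_0 maps an edge to its endpoints' difference, ∂[p,q] = q − p. For instance
  ∂TU = U − T.
The resulting 10×30 matrix has rank 9, and its Smith normal form has invariant factors (1,1,1,1,1,1,1,1,1).

Boundary ∂_2: C_2 → C_1 maps a triangle to the signed sum of its edges. For instance
  ∂QVW = VW − QW + QV,
  ∂UVW = VW − UW + UV.
As a 30×20 matrix over Z this has rank 20, with invariant factors (1,1,1,1,1,1,1,1,1,1,1,1,1,1,1,1,1,1,1,2).

Reading off H_k = ker ∂_k / im ∂_{k+1}:

  H_0: rank C_0 − rank ∂_1 = 10 − 9 = 1, and the invariant factors of ∂_1 are all 1, so H_0 = Z.
  H_1: rank ker ∂_1 − rank ∂_2 = (30 − 9) − 20 = 1, and ∂_2 has invariant factor 2 > 1, so H_1 = Z ⊕ Z/2.
  H_2: rank ker ∂_2 − rank ∂_3 = (20 − 20) − 0 = 0, and there is no ∂_3, so H_2 = 0.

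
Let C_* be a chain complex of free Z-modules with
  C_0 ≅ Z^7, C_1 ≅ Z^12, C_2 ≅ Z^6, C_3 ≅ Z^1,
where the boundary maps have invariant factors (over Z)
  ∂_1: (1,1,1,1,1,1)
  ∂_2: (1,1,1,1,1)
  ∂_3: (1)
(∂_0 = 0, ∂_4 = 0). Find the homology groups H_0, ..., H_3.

H_0 = Z,  H_1 = Z,  H_2 = 0,  H_3 = 0.

H_0: b_0 = 7 − 0 − 6 = 1; torsion from ∂_1 factors > 1: none. So H_0 = Z.
H_1: b_1 = 12 − 6 − 5 = 1; torsion from ∂_2 factors > 1: none. So H_1 = Z.
H_2: b_2 = 6 − 5 − 1 = 0; torsion from ∂_3 factors > 1: none. So H_2 = 0.
H_3: b_3 = 1 − 1 − 0 = 0; torsion from ∂_4 factors > 1: none. So H_3 = 0.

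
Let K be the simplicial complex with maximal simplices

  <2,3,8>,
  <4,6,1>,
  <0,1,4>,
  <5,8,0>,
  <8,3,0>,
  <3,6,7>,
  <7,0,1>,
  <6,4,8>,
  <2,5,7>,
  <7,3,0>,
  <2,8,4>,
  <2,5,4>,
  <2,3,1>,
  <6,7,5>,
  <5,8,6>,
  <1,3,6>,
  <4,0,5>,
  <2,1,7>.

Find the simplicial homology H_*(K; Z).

Fix the vertex order 0 < 1 < 2 < 3 < 4 < 5 < 6 < 7 < 8 and write every simplex with vertices in increasing order. Then dim K = 2 and the simplices of K are:

  0-simplices (9): [0], [1], [2], [3], [4], [5], [6], [7], [8]
  1-simplices (27): (27 of them)
  2-simplices (18): [0,1,4], [0,1,7], [0,3,7], [0,3,8], [0,4,5], [0,5,8], [1,2,3], [1,2,7], [1,3,6], [1,4,6], [2,3,8], [2,4,5], [2,4,8], [2,5,7], [3,6,7], [4,6,8], [5,6,7], [5,6,8]

so the chain groups are C_0 ≅ Z^9, C_1 ≅ Z^27, C_2 ≅ Z^18.

∂_1: C_1 → C_0 sends each edge [p,q] (with p < q) to q − p. For instance
  ∂[1,4] = [4] − [1].
As a 9×27 matrix over Z this has rank 8, with invariant factors (1,1,1,1,1,1,1,1).

Boundary ∂_2: C_2 → C_1 maps a triangle to the signed sum of its edges. For instance
  ∂[4,6,8] = [6,8] − [4,8] + [4,6],
  ∂[0,1,7] = [1,7] − [0,7] + [0,1].
The resulting 27×18 matrix has rank 18, and its Smith normal form has invariant factors (1,1,1,1,1,1,1,1,1,1,1,1,1,1,1,1,1,2).

Computing H_k = (kernel of ∂_k) / (image of ∂_{k+1}):

  H_0: rank C_0 − rank ∂_1 = 9 − 8 = 1, and the invariant factors of ∂_1 are all 1, so H_0 = Z.
  H_1: rank ker ∂_1 − rank ∂_2 = (27 − 8) − 18 = 1, and ∂_2 has invariant factor 2 > 1, so H_1 = Z × Z/2.
  H_2: rank ker ∂_2 − rank ∂_3 = (18 − 18) − 0 = 0, and there is no ∂_3, so H_2 = 0.

H_0 = Z,  H_1 = Z × Z/2,  H_2 = 0.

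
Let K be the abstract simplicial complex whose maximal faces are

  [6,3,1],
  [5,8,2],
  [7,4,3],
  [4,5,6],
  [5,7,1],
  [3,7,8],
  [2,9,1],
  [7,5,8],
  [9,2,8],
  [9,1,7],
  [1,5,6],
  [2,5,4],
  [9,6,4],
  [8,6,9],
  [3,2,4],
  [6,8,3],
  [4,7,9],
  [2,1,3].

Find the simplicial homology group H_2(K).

We work with the vertex ordering 1 < 2 < 3 < 4 < 5 < 6 < 7 < 8 < 9. The simplices of K, each written with vertices in increasing order, are:

  0-simplices (9): [1], [2], [3], [4], [5], [6], [7], [8], [9]
  1-simplices (27): (27 of them)
  2-simplices (18): [1,2,3], [1,2,9], [1,3,6], [1,5,6], [1,5,7], [1,7,9], [2,3,4], [2,4,5], [2,5,8], [2,8,9], [3,4,7], [3,6,8], [3,7,8], [4,5,6], [4,6,9], [4,7,9], [5,7,8], [6,8,9]

Hence C_0 ≅ Z^9, C_1 ≅ Z^27, C_2 ≅ Z^18.

The boundary map ∂_1: C_1 → C_0 sends each edge [p,q] (with p < q) to q − p.
The 9×27 boundary matrix has rank 8 and Smith normal form diag(1,1,1,1,1,1,1,1).

Boundary ∂_2: C_2 → C_1 sends each 2-simplex [p,q,r] to [q,r] − [p,r] + [p,q]. For instance
  ∂[1,5,6] = [5,6] − [1,6] + [1,5],
  ∂[2,4,5] = [4,5] − [2,5] + [2,4].
As a 27×18 matrix over Z this has rank 17, with invariant factors (1,1,1,1,1,1,1,1,1,1,1,1,1,1,1,1,1).

Now H_k = ker ∂_k / im ∂_{k+1}, so:

  H_2: rank ker ∂_2 − rank ∂_3 = (18 − 17) − 0 = 1, and there is no ∂_3, so H_2 = Z.

H_2 ≅ Z.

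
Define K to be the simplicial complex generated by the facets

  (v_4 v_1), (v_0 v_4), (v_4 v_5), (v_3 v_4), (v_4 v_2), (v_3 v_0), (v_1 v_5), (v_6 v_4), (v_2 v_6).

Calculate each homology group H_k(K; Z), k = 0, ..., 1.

K has 7 vertices, 9 edges.
rank ∂_0 = 0, rank ∂_1 = 6 ⇒ b_0 = 7 − 0 − 6 = 1; all invariant factors of ∂_1 are 1 so no torsion. So H_0 ≅ Z.
rank ∂_1 = 6, rank ∂_2 = 0 ⇒ b_1 = 9 − 6 − 0 = 3. So H_1 ≅ Z^3.

H_0 = Z,  H_1 = Z^3.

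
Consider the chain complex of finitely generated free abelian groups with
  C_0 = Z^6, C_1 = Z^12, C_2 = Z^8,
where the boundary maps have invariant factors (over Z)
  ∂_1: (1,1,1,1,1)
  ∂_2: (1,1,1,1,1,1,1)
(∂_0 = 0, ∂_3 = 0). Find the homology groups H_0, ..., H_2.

H_0: b_0 = 6 − 0 − 5 = 1; torsion from ∂_1 factors > 1: none. So H_0 = Z.
H_1: b_1 = 12 − 5 − 7 = 0; torsion from ∂_2 factors > 1: none. So H_1 = 0.
H_2: b_2 = 8 − 7 − 0 = 1; torsion from ∂_3 factors > 1: none. So H_2 = Z.

H_0 = Z,  H_1 = 0,  H_2 = Z.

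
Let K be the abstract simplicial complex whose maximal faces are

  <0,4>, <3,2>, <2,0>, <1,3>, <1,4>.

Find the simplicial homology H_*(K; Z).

H_0 ≅ Z,  H_1 ≅ Z.

Fix the vertex order 0 < 1 < 2 < 3 < 4 and write every simplex with vertices in increasing order. Then dim K = 1 and the simplices of K are:

  0-simplices (5): [0], [1], [2], [3], [4]
  1-simplices (5): [0,2], [0,4], [1,3], [1,4], [2,3]

giving chain groups C_0 ≅ Z^5, C_1 ≅ Z^5.

Boundary ∂_1: C_1 → C_0 maps an edge to its endpoints' difference, ∂[p,q] = q − p.
The resulting 5×5 matrix has rank 4, and its Smith normal form has invariant factors (1,1,1,1).

From H_k ≅ ker(∂_k) / im(∂_{k+1}) we obtain:

  H_0: rank C_0 − rank ∂_1 = 5 − 4 = 1, and the invariant factors of ∂_1 are all 1, so H_0 = Z.
  H_1: rank ker ∂_1 − rank ∂_2 = (5 − 4) − 0 = 1, and there is no ∂_2, so H_1 = Z.

As a check, the Euler characteristic is 5 − 5 = 0, which agrees with 1 − 1 = 0.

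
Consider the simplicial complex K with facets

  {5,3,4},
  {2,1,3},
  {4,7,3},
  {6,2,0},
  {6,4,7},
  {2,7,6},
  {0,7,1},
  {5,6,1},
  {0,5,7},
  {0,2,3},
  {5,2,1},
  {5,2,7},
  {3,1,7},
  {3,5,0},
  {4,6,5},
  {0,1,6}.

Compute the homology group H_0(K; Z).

Fix the vertex order 0 < 1 < 2 < 3 < 4 < 5 < 6 < 7 and write every simplex with vertices in increasing order. Then dim K = 2 and the simplices of K are:

  0-simplices (8): [0], [1], [2], [3], [4], [5], [6], [7]
  1-simplices (24): (24 of them)
  2-simplices (16): [0,1,6], [0,1,7], [0,2,3], [0,2,6], [0,3,5], [0,5,7], [1,2,3], [1,2,5], [1,3,7], [1,5,6], [2,5,7], [2,6,7], [3,4,5], [3,4,7], [4,5,6], [4,6,7]

so the chain groups are C_0 ≅ Z^8, C_1 ≅ Z^24, C_2 ≅ Z^16.

∂_1: C_1 → C_0 is given by ∂[p,q] = [q] − [p]. For instance
  ∂[3,7] = [7] − [3].
The 8×24 boundary matrix has rank 7 and Smith normal form diag(1,1,1,1,1,1,1).

∂_2: C_2 → C_1 maps a triangle to the signed sum of its edges. For instance
  ∂[1,3,7] = [3,7] − [1,7] + [1,3],
  ∂[2,6,7] = [6,7] − [2,7] + [2,6].
As a 24×16 matrix over Z this has rank 15, with invariant factors (1,1,1,1,1,1,1,1,1,1,1,1,1,1,1).

Reading off H_k = ker ∂_k / im ∂_{k+1}:

  H_0: rank C_0 − rank ∂_1 = 8 − 7 = 1, and the invariant factors of ∂_1 are all 1, so H_0 ≅ Z.

(K is a triangulation of the torus T^2.)

H_0 = Z.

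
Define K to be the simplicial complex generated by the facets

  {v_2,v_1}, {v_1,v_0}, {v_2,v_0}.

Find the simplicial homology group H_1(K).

H_1 ≅ Z.

Fix the vertex order v_0 < v_1 < v_2 and write every simplex with vertices in increasing order. Then dim K = 1 and the simplices of K are:

  0-simplices (3): [v_0], [v_1], [v_2]
  1-simplices (3): [v_0,v_1], [v_0,v_2], [v_1,v_2]

Hence C_0 ≅ Z^3, C_1 ≅ Z^3.

Boundary ∂_1: C_1 → C_0 maps an edge to its endpoints' difference, ∂[p,q] = q − p.
The 3×3 boundary matrix has rank 2 and Smith normal form diag(1,1).

From H_k ≅ ker(∂_k) / im(∂_{k+1}) we obtain:

  H_1: rank ker ∂_1 − rank ∂_2 = (3 − 2) − 0 = 1, and there is no ∂_2, so H_1 = Z.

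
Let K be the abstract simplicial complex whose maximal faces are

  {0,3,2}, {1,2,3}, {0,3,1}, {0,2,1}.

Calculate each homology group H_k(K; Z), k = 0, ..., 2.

Fix the vertex order 0 < 1 < 2 < 3 and write every simplex with vertices in increasing order. Then dim K = 2 and the simplices of K are:

  0-simplices (4): [0], [1], [2], [3]
  1-simplices (6): [0,1], [0,2], [0,3], [1,2], [1,3], [2,3]
  2-simplices (4): [0,1,2], [0,1,3], [0,2,3], [1,2,3]

so the chain groups are C_0 ≅ Z^4, C_1 ≅ Z^6, C_2 ≅ Z^4.

The boundary map ∂_1: C_1 → C_0 is given by ∂[p,q] = [q] − [p].
This gives a 4×6 integer matrix of rank 3; reducing to Smith normal form yields diagonal entries (1,1,1).

Boundary ∂_2: C_2 → C_1 acts by ∂[p,q,r] = [q,r] − [p,r] + [p,q]. For instance
  ∂[0,1,2] = [1,2] − [0,2] + [0,1],
  ∂[0,2,3] = [2,3] − [0,3] + [0,2].
This gives a 6×4 integer matrix of rank 3; reducing to Smith normal form yields diagonal entries (1,1,1).

Computing H_k = (kernel of ∂_k) / (image of ∂_{k+1}):

  H_0: rank C_0 − rank ∂_1 = 4 − 3 = 1, and the invariant factors of ∂_1 are all 1, so H_0 = Z.
  H_1: rank ker ∂_1 − rank ∂_2 = (6 − 3) − 3 = 0, and the invariant factors of ∂_2 are all 1, so H_1 = 0.
  H_2: rank ker ∂_2 − rank ∂_3 = (4 − 3) − 0 = 1, and there is no ∂_3, so H_2 = Z.

(K is a triangulation of the 2-sphere S^2.)

H_0 ≅ Z,  H_1 = 0,  H_2 ≅ Z.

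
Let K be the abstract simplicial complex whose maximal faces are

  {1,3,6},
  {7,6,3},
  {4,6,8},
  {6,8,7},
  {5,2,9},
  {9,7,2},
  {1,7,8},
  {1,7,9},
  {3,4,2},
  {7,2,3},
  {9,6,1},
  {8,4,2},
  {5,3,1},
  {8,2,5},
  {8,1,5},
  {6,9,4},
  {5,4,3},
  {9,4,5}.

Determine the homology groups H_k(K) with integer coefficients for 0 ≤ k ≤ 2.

H_0 = Z,  H_1 = Z ⊕ Z/2,  H_2 = 0.

K has 9 vertices, 27 edges, 18 triangles.
rank ∂_0 = 0, rank ∂_1 = 8 ⇒ b_0 = 9 − 0 − 8 = 1; all invariant factors of ∂_1 are 1 so no torsion. So H_0 ≅ Z.
rank ∂_1 = 8, rank ∂_2 = 18 ⇒ b_1 = 27 − 8 − 18 = 1; ∂_2 has invariant factor(s) [2] giving torsion. So H_1 ≅ Z ⊕ Z/2.
rank ∂_2 = 18, rank ∂_3 = 0 ⇒ b_2 = 18 − 18 − 0 = 0. So H_2 ≅ 0.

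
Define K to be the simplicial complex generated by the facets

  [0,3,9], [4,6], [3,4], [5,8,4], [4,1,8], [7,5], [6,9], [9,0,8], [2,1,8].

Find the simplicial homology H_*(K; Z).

We work with the vertex ordering 0 < 1 < 2 < 3 < 4 < 5 < 6 < 7 < 8 < 9. The simplices of K, each written with vertices in increasing order, are:

  0-simplices (10): [0], [1], [2], [3], [4], [5], [6], [7], [8], [9]
  1-simplices (16): [0,3], [0,8], [0,9], [1,2], [1,4], [1,8], [2,8], [3,4], [3,9], [4,5], [4,6], [4,8], [5,7], [5,8], [6,9], [8,9]
  2-simplices (5): [0,3,9], [0,8,9], [1,2,8], [1,4,8], [4,5,8]

so the chain groups are C_0 ≅ Z^10, C_1 ≅ Z^16, C_2 ≅ Z^5.

The boundary map ∂_1: C_1 → C_0 is given by ∂[p,q] = [q] − [p].
The 10×16 boundary matrix has rank 9 and Smith normal form diag(1,1,1,1,1,1,1,1,1).

∂_2: C_2 → C_1 acts by ∂[p,q,r] = [q,r] − [p,r] + [p,q]. For instance
  ∂[0,3,9] = [3,9] − [0,9] + [0,3],
  ∂[4,5,8] = [5,8] − [4,8] + [4,5].
As a 16×5 matrix over Z this has rank 5, with invariant factors (1,1,1,1,1).

Now H_k = ker ∂_k / im ∂_{k+1}, so:

  H_0: rank C_0 − rank ∂_1 = 10 − 9 = 1, and the invariant factors of ∂_1 are all 1, so H_0 ≅ Z.
  H_1: rank ker ∂_1 − rank ∂_2 = (16 − 9) − 5 = 2, and the invariant factors of ∂_2 are all 1, so H_1 ≅ Z^2.
  H_2: rank ker ∂_2 − rank ∂_3 = (5 − 5) − 0 = 0, and there is no ∂_3, so H_2 ≅ 0.

As a check, the Euler characteristic is 10 − 16 + 5 = -1, which agrees with 1 − 2 + 0 = -1.

H_0 ≅ Z,  H_1 ≅ Z^2,  H_2 = 0.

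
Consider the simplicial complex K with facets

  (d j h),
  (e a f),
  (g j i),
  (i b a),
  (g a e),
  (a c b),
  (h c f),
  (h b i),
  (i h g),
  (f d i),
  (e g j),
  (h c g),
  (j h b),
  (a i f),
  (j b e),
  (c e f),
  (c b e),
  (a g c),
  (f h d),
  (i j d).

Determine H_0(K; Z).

H_0 ≅ Z.

Fix the vertex order a < b < c < d < e < f < g < h < i < j and write every simplex with vertices in increasing order. Then dim K = 2 and the simplices of K are:

  0-simplices (10): a, b, c, d, e, f, g, h, i, j
  1-simplices (30): ab, ac, ae, af, ag, ai, bc, be, bh, bi, bj, ce, cf, cg, ch, df, dh, di, dj, ef, eg, ej, fh, fi, gh, gi, gj, hi, hj, ij
  2-simplices (20): abc, abi, acg, aef, aeg, afi, bce, bej, bhi, bhj, cef, cfh, cgh, dfh, dfi, dhj, dij, egj, ghi, gij

Hence C_0 ≅ Z^10, C_1 ≅ Z^30, C_2 ≅ Z^20.

The boundary map ∂_1: C_1 → C_0 is given by ∂[p,q] = [q] − [p]. For instance
  ∂df = f − d.
This gives a 10×30 integer matrix of rank 9; reducing to Smith normal form yields diagonal entries (1,1,1,1,1,1,1,1,1).

∂_2: C_2 → C_1 acts by ∂[p,q,r] = [q,r] − [p,r] + [p,q]. For instance
  ∂bhi = hi − bi + bh,
  ∂acg = cg − ag + ac.
The 30×20 boundary matrix has rank 20 and Smith normal form diag(1,1,1,1,1,1,1,1,1,1,1,1,1,1,1,1,1,1,1,2).

Reading off H_k = ker ∂_k / im ∂_{k+1}:

  H_0: rank C_0 − rank ∂_1 = 10 − 9 = 1, and the invariant factors of ∂_1 are all 1, so H_0 = Z.

(K is a triangulation of the Klein bottle.)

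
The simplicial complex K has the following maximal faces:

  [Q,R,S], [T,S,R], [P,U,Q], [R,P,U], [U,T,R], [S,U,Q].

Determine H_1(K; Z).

Fix the vertex order P < Q < R < S < T < U and write every simplex with vertices in increasing order. Then dim K = 2 and the simplices of K are:

  0-simplices (6): P, Q, R, S, T, U
  1-simplices (12): PQ, PR, PU, QR, QS, QU, RS, RT, RU, ST, SU, TU
  2-simplices (6): PQU, PRU, QRS, QSU, RST, RTU

giving chain groups C_0 ≅ Z^6, C_1 ≅ Z^12, C_2 ≅ Z^6.

Boundary ∂_1: C_1 → C_0 is given by ∂[p,q] = [q] − [p].
This gives a 6×12 integer matrix of rank 5; reducing to Smith normal form yields diagonal entries (1,1,1,1,1).

Boundary ∂_2: C_2 → C_1 acts by ∂[p,q,r] = [q,r] − [p,r] + [p,q]. For instance
  ∂PRU = RU − PU + PR,
  ∂RTU = TU − RU + RT.
The 12×6 boundary matrix has rank 6 and Smith normal form diag(1,1,1,1,1,1).

Reading off H_k = ker ∂_k / im ∂_{k+1}:

  H_1: rank ker ∂_1 − rank ∂_2 = (12 − 5) − 6 = 1, and the invariant factors of ∂_2 are all 1, so H_1 ≅ Z.

H_1 ≅ Z.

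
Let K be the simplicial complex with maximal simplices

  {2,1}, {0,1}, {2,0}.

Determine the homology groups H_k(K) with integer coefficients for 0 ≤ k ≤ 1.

Fix the vertex order 0 < 1 < 2 and write every simplex with vertices in increasing order. Then dim K = 1 and the simplices of K are:

  0-simplices (3): [0], [1], [2]
  1-simplices (3): [0,1], [0,2], [1,2]

so the chain groups are C_0 ≅ Z^3, C_1 ≅ Z^3.

∂_1: C_1 → C_0 sends each edge [p,q] (with p < q) to q − p. For instance
  ∂[0,2] = [2] − [0].
The 3×3 boundary matrix has rank 2 and Smith normal form diag(1,1).

From H_k ≅ ker(∂_k) / im(∂_{k+1}) we obtain:

  H_0: rank C_0 − rank ∂_1 = 3 − 2 = 1, and the invariant factors of ∂_1 are all 1, so H_0 = Z.
  H_1: rank ker ∂_1 − rank ∂_2 = (3 − 2) − 0 = 1, and there is no ∂_2, so H_1 = Z.

H_0 ≅ Z,  H_1 ≅ Z.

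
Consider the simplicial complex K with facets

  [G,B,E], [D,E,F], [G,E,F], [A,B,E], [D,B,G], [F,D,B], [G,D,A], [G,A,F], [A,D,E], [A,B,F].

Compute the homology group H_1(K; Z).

Take the total order A < B < D < E < F < G on the vertex set. Then K (dimension 2) consists of the simplices:

  0-simplices (6): A, B, D, E, F, G
  1-simplices (15): AB, AD, AE, AF, AG, BD, BE, BF, BG, DE, DF, DG, EF, EG, FG
  2-simplices (10): ABE, ABF, ADE, ADG, AFG, BDF, BDG, BEG, DEF, EFG

so the chain groups are C_0 ≅ Z^6, C_1 ≅ Z^15, C_2 ≅ Z^10.

The boundary map ∂_1: C_1 → C_0 maps an edge to its endpoints' difference, ∂[p,q] = q − p. For instance
  ∂EF = F − E.
As a 6×15 matrix over Z this has rank 5, with invariant factors (1,1,1,1,1).

Boundary ∂_2: C_2 → C_1 sends each 2-simplex [p,q,r] to [q,r] − [p,r] + [p,q]. For instance
  ∂BDG = DG − BG + BD,
  ∂ABF = BF − AF + AB.
As a 15×10 matrix over Z this has rank 10, with invariant factors (1,1,1,1,1,1,1,1,1,2).

Now H_k = ker ∂_k / im ∂_{k+1}, so:

  H_1: rank ker ∂_1 − rank ∂_2 = (15 − 5) − 10 = 0, and ∂_2 has invariant factor 2 > 1, so H_1 = Z/2Z.

H_1 = Z/2Z.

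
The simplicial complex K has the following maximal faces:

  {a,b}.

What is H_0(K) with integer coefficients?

K has 2 vertices, 1 edge.
rank ∂_0 = 0, rank ∂_1 = 1 ⇒ b_0 = 2 − 0 − 1 = 1; all invariant factors of ∂_1 are 1 so no torsion. So H_0 ≅ Z.

H_0 = Z.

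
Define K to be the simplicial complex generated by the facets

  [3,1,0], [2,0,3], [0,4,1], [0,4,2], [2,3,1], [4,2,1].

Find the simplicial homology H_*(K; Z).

Take the total order 0 < 1 < 2 < 3 < 4 on the vertex set. Then K (dimension 2) consists of the simplices:

  0-simplices (5): [0], [1], [2], [3], [4]
  1-simplices (9): [0,1], [0,2], [0,3], [0,4], [1,2], [1,3], [1,4], [2,3], [2,4]
  2-simplices (6): [0,1,3], [0,1,4], [0,2,3], [0,2,4], [1,2,3], [1,2,4]

Hence C_0 ≅ Z^5, C_1 ≅ Z^9, C_2 ≅ Z^6.

Boundary ∂_1: C_1 → C_0 maps an edge to its endpoints' difference, ∂[p,q] = q − p.
The 5×9 boundary matrix has rank 4 and Smith normal form diag(1,1,1,1).

Boundary ∂_2: C_2 → C_1 acts by ∂[p,q,r] = [q,r] − [p,r] + [p,q]. For instance
  ∂[0,2,3] = [2,3] − [0,3] + [0,2],
  ∂[0,1,4] = [1,4] − [0,4] + [0,1].
This gives a 9×6 integer matrix of rank 5; reducing to Smith normal form yields diagonal entries (1,1,1,1,1).

Computing H_k = (kernel of ∂_k) / (image of ∂_{k+1}):

  H_0: rank C_0 − rank ∂_1 = 5 − 4 = 1, and the invariant factors of ∂_1 are all 1, so H_0 = Z.
  H_1: rank ker ∂_1 − rank ∂_2 = (9 − 4) − 5 = 0, and the invariant factors of ∂_2 are all 1, so H_1 = 0.
  H_2: rank ker ∂_2 − rank ∂_3 = (6 − 5) − 0 = 1, and there is no ∂_3, so H_2 = Z.

As a check, the Euler characteristic is 5 − 9 + 6 = 2, which agrees with 1 − 0 + 1 = 2.

H_0 ≅ Z,  H_1 = 0,  H_2 ≅ Z.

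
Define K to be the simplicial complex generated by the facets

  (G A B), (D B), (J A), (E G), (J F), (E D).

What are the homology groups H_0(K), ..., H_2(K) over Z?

K has 7 vertices, 8 edges, 1 triangle.
rank ∂_0 = 0, rank ∂_1 = 6 ⇒ b_0 = 7 − 0 − 6 = 1; all invariant factors of ∂_1 are 1 so no torsion. So H_0 = Z.
rank ∂_1 = 6, rank ∂_2 = 1 ⇒ b_1 = 8 − 6 − 1 = 1; all invariant factors of ∂_2 are 1 so no torsion. So H_1 = Z.
rank ∂_2 = 1, rank ∂_3 = 0 ⇒ b_2 = 1 − 1 − 0 = 0. So H_2 = 0.

H_0 ≅ Z,  H_1 ≅ Z,  H_2 = 0.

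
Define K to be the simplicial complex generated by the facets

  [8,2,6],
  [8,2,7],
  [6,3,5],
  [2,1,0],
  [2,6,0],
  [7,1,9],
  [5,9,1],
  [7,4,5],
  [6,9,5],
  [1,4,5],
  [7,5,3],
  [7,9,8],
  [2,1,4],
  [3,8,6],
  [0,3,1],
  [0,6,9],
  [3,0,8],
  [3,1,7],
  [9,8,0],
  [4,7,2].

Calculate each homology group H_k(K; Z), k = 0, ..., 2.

Fix the vertex order 0 < 1 < 2 < 3 < 4 < 5 < 6 < 7 < 8 < 9 and write every simplex with vertices in increasing order. Then dim K = 2 and the simplices of K are:

  0-simplices (10): [0], [1], [2], [3], [4], [5], [6], [7], [8], [9]
  1-simplices (30): (30 of them)
  2-simplices (20): (20 of them)

giving chain groups C_0 ≅ Z^10, C_1 ≅ Z^30, C_2 ≅ Z^20.

The boundary map ∂_1: C_1 → C_0 sends each edge [p,q] (with p < q) to q − p. For instance
  ∂[0,2] = [2] − [0].
As a 10×30 matrix over Z this has rank 9, with invariant factors (1,1,1,1,1,1,1,1,1).

The boundary map ∂_2: C_2 → C_1 sends each 2-simplex [p,q,r] to [q,r] − [p,r] + [p,q]. For instance
  ∂[5,6,9] = [6,9] − [5,9] + [5,6],
  ∂[2,6,8] = [6,8] − [2,8] + [2,6].
The resulting 30×20 matrix has rank 20, and its Smith normal form has invariant factors (1,1,1,1,1,1,1,1,1,1,1,1,1,1,1,1,1,1,1,2).

Reading off H_k = ker ∂_k / im ∂_{k+1}:

  H_0: rank C_0 − rank ∂_1 = 10 − 9 = 1, and the invariant factors of ∂_1 are all 1, so H_0 ≅ Z.
  H_1: rank ker ∂_1 − rank ∂_2 = (30 − 9) − 20 = 1, and ∂_2 has invariant factor 2 > 1, so H_1 ≅ Z ⊕ Z/2.
  H_2: rank ker ∂_2 − rank ∂_3 = (20 − 20) − 0 = 0, and there is no ∂_3, so H_2 ≅ 0.

(K is a triangulation of the Klein bottle.)

H_0 = Z,  H_1 = Z ⊕ Z/2,  H_2 = 0.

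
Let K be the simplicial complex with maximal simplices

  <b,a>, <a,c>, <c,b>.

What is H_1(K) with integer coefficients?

H_1 ≅ Z.

Fix the vertex order a < b < c and write every simplex with vertices in increasing order. Then dim K = 1 and the simplices of K are:

  0-simplices (3): a, b, c
  1-simplices (3): ab, ac, bc

so the chain groups are C_0 ≅ Z^3, C_1 ≅ Z^3.

The boundary map ∂_1: C_1 → C_0 maps an edge to its endpoints' difference, ∂[p,q] = q − p.
The resulting 3×3 matrix has rank 2, and its Smith normal form has invariant factors (1,1).

From H_k ≅ ker(∂_k) / im(∂_{k+1}) we obtain:

  H_1: rank ker ∂_1 − rank ∂_2 = (3 − 2) − 0 = 1, and there is no ∂_2, so H_1 = Z.

(K is a triangulation of the circle S^1.)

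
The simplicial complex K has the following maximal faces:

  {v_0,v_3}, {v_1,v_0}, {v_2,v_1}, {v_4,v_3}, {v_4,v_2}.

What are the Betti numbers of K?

Take the total order v_0 < v_1 < v_2 < v_3 < v_4 on the vertex set. Then K (dimension 1) consists of the simplices:

  0-simplices (5): [v_0], [v_1], [v_2], [v_3], [v_4]
  1-simplices (5): [v_0,v_1], [v_0,v_3], [v_1,v_2], [v_2,v_4], [v_3,v_4]

Hence C_0 ≅ Z^5, C_1 ≅ Z^5.

The boundary map ∂_1: C_1 → C_0 is given by ∂[p,q] = [q] − [p]. For instance
  ∂[v_0,v_3] = [v_3] − [v_0].
This gives a 5×5 integer matrix of rank 4; reducing to Smith normal form yields diagonal entries (1,1,1,1).

Reading off H_k = ker ∂_k / im ∂_{k+1}:

  H_0: rank C_0 − rank ∂_1 = 5 − 4 = 1, and the invariant factors of ∂_1 are all 1, so H_0 = Z.
  H_1: rank ker ∂_1 − rank ∂_2 = (5 − 4) − 0 = 1, and there is no ∂_2, so H_1 = Z.

Hence the Betti numbers are b_0 = 1, b_1 = 1.

b_0 = 1, b_1 = 1.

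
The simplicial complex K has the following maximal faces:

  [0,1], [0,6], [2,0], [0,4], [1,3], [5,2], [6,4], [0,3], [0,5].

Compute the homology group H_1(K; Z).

H_1 = Z^3.

We work with the vertex ordering 0 < 1 < 2 < 3 < 4 < 5 < 6. The simplices of K, each written with vertices in increasing order, are:

  0-simplices (7): [0], [1], [2], [3], [4], [5], [6]
  1-simplices (9): [0,1], [0,2], [0,3], [0,4], [0,5], [0,6], [1,3], [2,5], [4,6]

so the chain groups are C_0 ≅ Z^7, C_1 ≅ Z^9.

The boundary map ∂_1: C_1 → C_0 maps an edge to its endpoints' difference, ∂[p,q] = q − p. For instance
  ∂[0,4] = [4] − [0].
As a 7×9 matrix over Z this has rank 6, with invariant factors (1,1,1,1,1,1).

Reading off H_k = ker ∂_k / im ∂_{k+1}:

  H_1: rank ker ∂_1 − rank ∂_2 = (9 − 6) − 0 = 3, and there is no ∂_2, so H_1 ≅ Z^3.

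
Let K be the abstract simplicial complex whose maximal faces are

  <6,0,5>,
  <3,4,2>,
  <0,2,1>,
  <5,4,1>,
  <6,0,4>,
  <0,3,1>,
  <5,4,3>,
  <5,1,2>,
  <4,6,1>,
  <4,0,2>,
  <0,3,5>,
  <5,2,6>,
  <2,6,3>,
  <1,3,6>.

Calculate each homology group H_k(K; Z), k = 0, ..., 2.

We work with the vertex ordering 0 < 1 < 2 < 3 < 4 < 5 < 6. The simplices of K, each written with vertices in increasing order, are:

  0-simplices (7): [0], [1], [2], [3], [4], [5], [6]
  1-simplices (21): [0,1], [0,2], [0,3], [0,4], [0,5], [0,6], [1,2], [1,3], [1,4], [1,5], [1,6], [2,3], [2,4], [2,5], [2,6], [3,4], [3,5], [3,6], [4,5], [4,6], [5,6]
  2-simplices (14): [0,1,2], [0,1,3], [0,2,4], [0,3,5], [0,4,6], [0,5,6], [1,2,5], [1,3,6], [1,4,5], [1,4,6], [2,3,4], [2,3,6], [2,5,6], [3,4,5]

Hence C_0 ≅ Z^7, C_1 ≅ Z^21, C_2 ≅ Z^14.

∂_1: C_1 → C_0 is given by ∂[p,q] = [q] − [p].
The resulting 7×21 matrix has rank 6, and its Smith normal form has invariant factors (1,1,1,1,1,1).

∂_2: C_2 → C_1 acts by ∂[p,q,r] = [q,r] − [p,r] + [p,q]. For instance
  ∂[0,3,5] = [3,5] − [0,5] + [0,3],
  ∂[3,4,5] = [4,5] − [3,5] + [3,4].
As a 21×14 matrix over Z this has rank 13, with invariant factors (1,1,1,1,1,1,1,1,1,1,1,1,1).

From H_k ≅ ker(∂_k) / im(∂_{k+1}) we obtain:

  H_0: rank C_0 − rank ∂_1 = 7 − 6 = 1, and the invariant factors of ∂_1 are all 1, so H_0 ≅ Z.
  H_1: rank ker ∂_1 − rank ∂_2 = (21 − 6) − 13 = 2, and the invariant factors of ∂_2 are all 1, so H_1 ≅ Z^2.
  H_2: rank ker ∂_2 − rank ∂_3 = (14 − 13) − 0 = 1, and there is no ∂_3, so H_2 ≅ Z.

As a check, the Euler characteristic is 7 − 21 + 14 = 0, which agrees with 1 − 2 + 1 = 0.

H_0 ≅ Z,  H_1 ≅ Z^2,  H_2 ≅ Z.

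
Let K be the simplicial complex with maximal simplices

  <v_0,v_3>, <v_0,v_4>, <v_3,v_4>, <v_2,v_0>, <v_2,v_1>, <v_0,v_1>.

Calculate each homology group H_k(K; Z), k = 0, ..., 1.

Order the vertices as v_0 < v_1 < v_2 < v_3 < v_4. Listing each simplex with vertices in this order, K has dimension 1 with simplices:

  0-simplices (5): [v_0], [v_1], [v_2], [v_3], [v_4]
  1-simplices (6): [v_0,v_1], [v_0,v_2], [v_0,v_3], [v_0,v_4], [v_1,v_2], [v_3,v_4]

giving chain groups C_0 ≅ Z^5, C_1 ≅ Z^6.

The boundary map ∂_1: C_1 → C_0 maps an edge to its endpoints' difference, ∂[p,q] = q − p. For instance
  ∂[v_0,v_2] = [v_2] − [v_0].
This gives a 5×6 integer matrix of rank 4; reducing to Smith normal form yields diagonal entries (1,1,1,1).

From H_k ≅ ker(∂_k) / im(∂_{k+1}) we obtain:

  H_0: rank C_0 − rank ∂_1 = 5 − 4 = 1, and the invariant factors of ∂_1 are all 1, so H_0 ≅ Z.
  H_1: rank ker ∂_1 − rank ∂_2 = (6 − 4) − 0 = 2, and there is no ∂_2, so H_1 ≅ Z^2.

(K is a triangulation of a wedge of 2 circles.)

H_0 ≅ Z,  H_1 ≅ Z^2.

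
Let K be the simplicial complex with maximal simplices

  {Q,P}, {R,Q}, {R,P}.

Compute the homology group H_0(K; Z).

H_0 = Z.

Take the total order P < Q < R on the vertex set. Then K (dimension 1) consists of the simplices:

  0-simplices (3): P, Q, R
  1-simplices (3): PQ, PR, QR

giving chain groups C_0 ≅ Z^3, C_1 ≅ Z^3.

The boundary map ∂_1: C_1 → C_0 sends each edge [p,q] (with p < q) to q − p.
This gives a 3×3 integer matrix of rank 2; reducing to Smith normal form yields diagonal entries (1,1).

Reading off H_k = ker ∂_k / im ∂_{k+1}:

  H_0: rank C_0 − rank ∂_1 = 3 − 2 = 1, and the invariant factors of ∂_1 are all 1, so H_0 = Z.

(K is a triangulation of the circle S^1.)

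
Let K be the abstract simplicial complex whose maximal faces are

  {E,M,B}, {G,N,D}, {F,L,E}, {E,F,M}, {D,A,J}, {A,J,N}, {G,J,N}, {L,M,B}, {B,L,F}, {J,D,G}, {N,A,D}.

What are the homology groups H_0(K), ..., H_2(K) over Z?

Take the total order A < B < D < E < F < G < J < L < M < N on the vertex set. Then K (dimension 2) consists of the simplices:

  0-simplices (10): A, B, D, E, F, G, J, L, M, N
  1-simplices (19): AD, AJ, AN, BE, BF, BL, BM, DG, DJ, DN, EF, EL, EM, FL, FM, GJ, GN, JN, LM
  2-simplices (11): ADJ, ADN, AJN, BEM, BFL, BLM, DGJ, DGN, EFL, EFM, GJN

so the chain groups are C_0 ≅ Z^10, C_1 ≅ Z^19, C_2 ≅ Z^11.

∂_1: C_1 → C_0 sends each edge [p,q] (with p < q) to q − p.
The resulting 10×19 matrix has rank 8, and its Smith normal form has invariant factors (1,1,1,1,1,1,1,1).

The boundary map ∂_2: C_2 → C_1 acts by ∂[p,q,r] = [q,r] − [p,r] + [p,q]. For instance
  ∂ADJ = DJ − AJ + AD,
  ∂GJN = JN − GN + GJ.
This gives a 19×11 integer matrix of rank 10; reducing to Smith normal form yields diagonal entries (1,1,1,1,1,1,1,1,1,1).

Reading off H_k = ker ∂_k / im ∂_{k+1}:

  H_0: rank C_0 − rank ∂_1 = 10 − 8 = 2, and the invariant factors of ∂_1 are all 1, so H_0 ≅ Z^2.
  H_1: rank ker ∂_1 − rank ∂_2 = (19 − 8) − 10 = 1, and the invariant factors of ∂_2 are all 1, so H_1 ≅ Z.
  H_2: rank ker ∂_2 − rank ∂_3 = (11 − 10) − 0 = 1, and there is no ∂_3, so H_2 ≅ Z.

As a check, the Euler characteristic is 10 − 19 + 11 = 2, which agrees with 2 − 1 + 1 = 2.
(K is a triangulation of the disjoint union of the Möbius band and the 2-sphere S^2.)

H_0 = Z^2,  H_1 = Z,  H_2 = Z.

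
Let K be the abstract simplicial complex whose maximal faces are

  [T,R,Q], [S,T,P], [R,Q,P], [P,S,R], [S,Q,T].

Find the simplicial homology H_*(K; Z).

H_0 ≅ Z,  H_1 ≅ Z,  H_2 = 0.

Order the vertices as P < Q < R < S < T. Listing each simplex with vertices in this order, K has dimension 2 with simplices:

  0-simplices (5): P, Q, R, S, T
  1-simplices (10): PQ, PR, PS, PT, QR, QS, QT, RS, RT, ST
  2-simplices (5): PQR, PRS, PST, QRT, QST

so the chain groups are C_0 ≅ Z^5, C_1 ≅ Z^10, C_2 ≅ Z^5.

∂_1: C_1 → C_0 sends each edge [p,q] (with p < q) to q − p. For instance
  ∂QT = T − Q.
As a 5×10 matrix over Z this has rank 4, with invariant factors (1,1,1,1).

The boundary map ∂_2: C_2 → C_1 sends each 2-simplex [p,q,r] to [q,r] − [p,r] + [p,q]. For instance
  ∂PST = ST − PT + PS,
  ∂PRS = RS − PS + PR.
As a 10×5 matrix over Z this has rank 5, with invariant factors (1,1,1,1,1).

From H_k ≅ ker(∂_k) / im(∂_{k+1}) we obtain:

  H_0: rank C_0 − rank ∂_1 = 5 − 4 = 1, and the invariant factors of ∂_1 are all 1, so H_0 ≅ Z.
  H_1: rank ker ∂_1 − rank ∂_2 = (10 − 4) − 5 = 1, and the invariant factors of ∂_2 are all 1, so H_1 ≅ Z.
  H_2: rank ker ∂_2 − rank ∂_3 = (5 − 5) − 0 = 0, and there is no ∂_3, so H_2 ≅ 0.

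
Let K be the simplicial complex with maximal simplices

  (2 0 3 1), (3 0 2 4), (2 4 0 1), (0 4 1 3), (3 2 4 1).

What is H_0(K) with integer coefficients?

Order the vertices as 0 < 1 < 2 < 3 < 4. Listing each simplex with vertices in this order, K has dimension 3 with simplices:

  0-simplices (5): [0], [1], [2], [3], [4]
  1-simplices (10): [0,1], [0,2], [0,3], [0,4], [1,2], [1,3], [1,4], [2,3], [2,4], [3,4]
  2-simplices (10): [0,1,2], [0,1,3], [0,1,4], [0,2,3], [0,2,4], [0,3,4], [1,2,3], [1,2,4], [1,3,4], [2,3,4]
  3-simplices (5): [0,1,2,3], [0,1,2,4], [0,1,3,4], [0,2,3,4], [1,2,3,4]

Hence C_0 ≅ Z^5, C_1 ≅ Z^10, C_2 ≅ Z^10, C_3 ≅ Z^5.

Boundary ∂_1: C_1 → C_0 is given by ∂[p,q] = [q] − [p]. For instance
  ∂[0,3] = [3] − [0].
The resulting 5×10 matrix has rank 4, and its Smith normal form has invariant factors (1,1,1,1).

The boundary map ∂_2: C_2 → C_1 acts by ∂[p,q,r] = [q,r] − [p,r] + [p,q]. For instance
  ∂[1,2,4] = [2,4] − [1,4] + [1,2],
  ∂[0,2,4] = [2,4] − [0,4] + [0,2].
The 10×10 boundary matrix has rank 6 and Smith normal form diag(1,1,1,1,1,1).

Boundary ∂_3: C_3 → C_2 sends each 3-simplex σ to the alternating sum Σ_i (−1)^i (σ with its i-th vertex removed). For instance
  ∂[0,1,3,4] = [1,3,4] − [0,3,4] + [0,1,4] − [0,1,3],
  ∂[0,1,2,3] = [1,2,3] − [0,2,3] + [0,1,3] − [0,1,2].
As a 10×5 matrix over Z this has rank 4, with invariant factors (1,1,1,1).

From H_k ≅ ker(∂_k) / im(∂_{k+1}) we obtain:

  H_0: rank C_0 − rank ∂_1 = 5 − 4 = 1, and the invariant factors of ∂_1 are all 1, so H_0 = Z.

H_0 = Z.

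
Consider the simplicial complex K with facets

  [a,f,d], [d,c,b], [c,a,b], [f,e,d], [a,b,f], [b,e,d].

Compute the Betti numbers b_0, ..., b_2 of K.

b_0 = 1, b_1 = 1, b_2 = 0.

Order the vertices as a < b < c < d < e < f. Listing each simplex with vertices in this order, K has dimension 2 with simplices:

  0-simplices (6): a, b, c, d, e, f
  1-simplices (12): ab, ac, ad, af, bc, bd, be, bf, cd, de, df, ef
  2-simplices (6): abc, abf, adf, bcd, bde, def

so the chain groups are C_0 ≅ Z^6, C_1 ≅ Z^12, C_2 ≅ Z^6.

The boundary map ∂_1: C_1 → C_0 maps an edge to its endpoints' difference, ∂[p,q] = q − p. For instance
  ∂ef = f − e.
The 6×12 boundary matrix has rank 5 and Smith normal form diag(1,1,1,1,1).

The boundary map ∂_2: C_2 → C_1 sends each 2-simplex [p,q,r] to [q,r] − [p,r] + [p,q]. For instance
  ∂bcd = cd − bd + bc,
  ∂bde = de − be + bd.
This gives a 12×6 integer matrix of rank 6; reducing to Smith normal form yields diagonal entries (1,1,1,1,1,1).

Computing H_k = (kernel of ∂_k) / (image of ∂_{k+1}):

  H_0: rank C_0 − rank ∂_1 = 6 − 5 = 1, and the invariant factors of ∂_1 are all 1, so H_0 = Z.
  H_1: rank ker ∂_1 − rank ∂_2 = (12 − 5) − 6 = 1, and the invariant factors of ∂_2 are all 1, so H_1 = Z.
  H_2: rank ker ∂_2 − rank ∂_3 = (6 − 6) − 0 = 0, and there is no ∂_3, so H_2 = 0.

As a check, the Euler characteristic is 6 − 12 + 6 = 0, which agrees with 1 − 1 + 0 = 0.

Hence the Betti numbers are b_0 = 1, b_1 = 1, b_2 = 0.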